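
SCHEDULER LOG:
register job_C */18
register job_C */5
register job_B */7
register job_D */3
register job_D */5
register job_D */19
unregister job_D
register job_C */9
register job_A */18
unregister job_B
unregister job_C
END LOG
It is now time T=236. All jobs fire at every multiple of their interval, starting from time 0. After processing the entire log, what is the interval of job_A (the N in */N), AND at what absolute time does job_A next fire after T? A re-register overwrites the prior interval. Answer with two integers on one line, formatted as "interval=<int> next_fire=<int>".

Op 1: register job_C */18 -> active={job_C:*/18}
Op 2: register job_C */5 -> active={job_C:*/5}
Op 3: register job_B */7 -> active={job_B:*/7, job_C:*/5}
Op 4: register job_D */3 -> active={job_B:*/7, job_C:*/5, job_D:*/3}
Op 5: register job_D */5 -> active={job_B:*/7, job_C:*/5, job_D:*/5}
Op 6: register job_D */19 -> active={job_B:*/7, job_C:*/5, job_D:*/19}
Op 7: unregister job_D -> active={job_B:*/7, job_C:*/5}
Op 8: register job_C */9 -> active={job_B:*/7, job_C:*/9}
Op 9: register job_A */18 -> active={job_A:*/18, job_B:*/7, job_C:*/9}
Op 10: unregister job_B -> active={job_A:*/18, job_C:*/9}
Op 11: unregister job_C -> active={job_A:*/18}
Final interval of job_A = 18
Next fire of job_A after T=236: (236//18+1)*18 = 252

Answer: interval=18 next_fire=252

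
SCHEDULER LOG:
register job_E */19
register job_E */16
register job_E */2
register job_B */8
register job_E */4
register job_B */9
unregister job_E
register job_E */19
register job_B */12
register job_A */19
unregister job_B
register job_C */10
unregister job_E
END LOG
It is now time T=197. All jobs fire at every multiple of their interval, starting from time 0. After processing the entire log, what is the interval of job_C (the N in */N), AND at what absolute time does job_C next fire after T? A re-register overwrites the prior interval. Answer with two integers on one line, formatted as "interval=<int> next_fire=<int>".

Op 1: register job_E */19 -> active={job_E:*/19}
Op 2: register job_E */16 -> active={job_E:*/16}
Op 3: register job_E */2 -> active={job_E:*/2}
Op 4: register job_B */8 -> active={job_B:*/8, job_E:*/2}
Op 5: register job_E */4 -> active={job_B:*/8, job_E:*/4}
Op 6: register job_B */9 -> active={job_B:*/9, job_E:*/4}
Op 7: unregister job_E -> active={job_B:*/9}
Op 8: register job_E */19 -> active={job_B:*/9, job_E:*/19}
Op 9: register job_B */12 -> active={job_B:*/12, job_E:*/19}
Op 10: register job_A */19 -> active={job_A:*/19, job_B:*/12, job_E:*/19}
Op 11: unregister job_B -> active={job_A:*/19, job_E:*/19}
Op 12: register job_C */10 -> active={job_A:*/19, job_C:*/10, job_E:*/19}
Op 13: unregister job_E -> active={job_A:*/19, job_C:*/10}
Final interval of job_C = 10
Next fire of job_C after T=197: (197//10+1)*10 = 200

Answer: interval=10 next_fire=200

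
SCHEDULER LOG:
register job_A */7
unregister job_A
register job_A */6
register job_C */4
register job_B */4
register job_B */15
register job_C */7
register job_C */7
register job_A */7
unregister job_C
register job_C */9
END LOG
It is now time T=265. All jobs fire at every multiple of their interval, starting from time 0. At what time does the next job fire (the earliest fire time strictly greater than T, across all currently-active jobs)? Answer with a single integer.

Op 1: register job_A */7 -> active={job_A:*/7}
Op 2: unregister job_A -> active={}
Op 3: register job_A */6 -> active={job_A:*/6}
Op 4: register job_C */4 -> active={job_A:*/6, job_C:*/4}
Op 5: register job_B */4 -> active={job_A:*/6, job_B:*/4, job_C:*/4}
Op 6: register job_B */15 -> active={job_A:*/6, job_B:*/15, job_C:*/4}
Op 7: register job_C */7 -> active={job_A:*/6, job_B:*/15, job_C:*/7}
Op 8: register job_C */7 -> active={job_A:*/6, job_B:*/15, job_C:*/7}
Op 9: register job_A */7 -> active={job_A:*/7, job_B:*/15, job_C:*/7}
Op 10: unregister job_C -> active={job_A:*/7, job_B:*/15}
Op 11: register job_C */9 -> active={job_A:*/7, job_B:*/15, job_C:*/9}
  job_A: interval 7, next fire after T=265 is 266
  job_B: interval 15, next fire after T=265 is 270
  job_C: interval 9, next fire after T=265 is 270
Earliest fire time = 266 (job job_A)

Answer: 266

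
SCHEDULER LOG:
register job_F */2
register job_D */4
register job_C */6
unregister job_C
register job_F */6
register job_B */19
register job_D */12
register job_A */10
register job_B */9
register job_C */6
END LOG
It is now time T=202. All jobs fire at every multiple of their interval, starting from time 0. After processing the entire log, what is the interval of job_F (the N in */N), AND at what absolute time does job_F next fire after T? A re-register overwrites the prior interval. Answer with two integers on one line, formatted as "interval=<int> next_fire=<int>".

Op 1: register job_F */2 -> active={job_F:*/2}
Op 2: register job_D */4 -> active={job_D:*/4, job_F:*/2}
Op 3: register job_C */6 -> active={job_C:*/6, job_D:*/4, job_F:*/2}
Op 4: unregister job_C -> active={job_D:*/4, job_F:*/2}
Op 5: register job_F */6 -> active={job_D:*/4, job_F:*/6}
Op 6: register job_B */19 -> active={job_B:*/19, job_D:*/4, job_F:*/6}
Op 7: register job_D */12 -> active={job_B:*/19, job_D:*/12, job_F:*/6}
Op 8: register job_A */10 -> active={job_A:*/10, job_B:*/19, job_D:*/12, job_F:*/6}
Op 9: register job_B */9 -> active={job_A:*/10, job_B:*/9, job_D:*/12, job_F:*/6}
Op 10: register job_C */6 -> active={job_A:*/10, job_B:*/9, job_C:*/6, job_D:*/12, job_F:*/6}
Final interval of job_F = 6
Next fire of job_F after T=202: (202//6+1)*6 = 204

Answer: interval=6 next_fire=204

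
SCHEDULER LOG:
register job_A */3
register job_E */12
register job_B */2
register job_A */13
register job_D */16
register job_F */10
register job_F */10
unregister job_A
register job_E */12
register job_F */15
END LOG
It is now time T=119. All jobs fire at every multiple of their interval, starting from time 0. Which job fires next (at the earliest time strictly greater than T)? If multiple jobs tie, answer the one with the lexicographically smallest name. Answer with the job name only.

Op 1: register job_A */3 -> active={job_A:*/3}
Op 2: register job_E */12 -> active={job_A:*/3, job_E:*/12}
Op 3: register job_B */2 -> active={job_A:*/3, job_B:*/2, job_E:*/12}
Op 4: register job_A */13 -> active={job_A:*/13, job_B:*/2, job_E:*/12}
Op 5: register job_D */16 -> active={job_A:*/13, job_B:*/2, job_D:*/16, job_E:*/12}
Op 6: register job_F */10 -> active={job_A:*/13, job_B:*/2, job_D:*/16, job_E:*/12, job_F:*/10}
Op 7: register job_F */10 -> active={job_A:*/13, job_B:*/2, job_D:*/16, job_E:*/12, job_F:*/10}
Op 8: unregister job_A -> active={job_B:*/2, job_D:*/16, job_E:*/12, job_F:*/10}
Op 9: register job_E */12 -> active={job_B:*/2, job_D:*/16, job_E:*/12, job_F:*/10}
Op 10: register job_F */15 -> active={job_B:*/2, job_D:*/16, job_E:*/12, job_F:*/15}
  job_B: interval 2, next fire after T=119 is 120
  job_D: interval 16, next fire after T=119 is 128
  job_E: interval 12, next fire after T=119 is 120
  job_F: interval 15, next fire after T=119 is 120
Earliest = 120, winner (lex tiebreak) = job_B

Answer: job_B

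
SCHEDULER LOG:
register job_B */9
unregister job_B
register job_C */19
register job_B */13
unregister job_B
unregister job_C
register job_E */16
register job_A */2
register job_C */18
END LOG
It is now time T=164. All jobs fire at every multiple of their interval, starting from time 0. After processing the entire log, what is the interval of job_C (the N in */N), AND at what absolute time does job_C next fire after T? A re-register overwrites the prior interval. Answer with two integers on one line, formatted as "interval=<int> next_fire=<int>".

Answer: interval=18 next_fire=180

Derivation:
Op 1: register job_B */9 -> active={job_B:*/9}
Op 2: unregister job_B -> active={}
Op 3: register job_C */19 -> active={job_C:*/19}
Op 4: register job_B */13 -> active={job_B:*/13, job_C:*/19}
Op 5: unregister job_B -> active={job_C:*/19}
Op 6: unregister job_C -> active={}
Op 7: register job_E */16 -> active={job_E:*/16}
Op 8: register job_A */2 -> active={job_A:*/2, job_E:*/16}
Op 9: register job_C */18 -> active={job_A:*/2, job_C:*/18, job_E:*/16}
Final interval of job_C = 18
Next fire of job_C after T=164: (164//18+1)*18 = 180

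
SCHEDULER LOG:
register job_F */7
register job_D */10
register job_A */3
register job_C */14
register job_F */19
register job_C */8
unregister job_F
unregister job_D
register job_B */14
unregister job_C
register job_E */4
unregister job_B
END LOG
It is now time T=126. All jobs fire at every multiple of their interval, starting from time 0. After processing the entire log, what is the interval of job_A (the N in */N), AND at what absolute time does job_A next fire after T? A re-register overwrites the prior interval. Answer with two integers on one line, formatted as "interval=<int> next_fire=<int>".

Op 1: register job_F */7 -> active={job_F:*/7}
Op 2: register job_D */10 -> active={job_D:*/10, job_F:*/7}
Op 3: register job_A */3 -> active={job_A:*/3, job_D:*/10, job_F:*/7}
Op 4: register job_C */14 -> active={job_A:*/3, job_C:*/14, job_D:*/10, job_F:*/7}
Op 5: register job_F */19 -> active={job_A:*/3, job_C:*/14, job_D:*/10, job_F:*/19}
Op 6: register job_C */8 -> active={job_A:*/3, job_C:*/8, job_D:*/10, job_F:*/19}
Op 7: unregister job_F -> active={job_A:*/3, job_C:*/8, job_D:*/10}
Op 8: unregister job_D -> active={job_A:*/3, job_C:*/8}
Op 9: register job_B */14 -> active={job_A:*/3, job_B:*/14, job_C:*/8}
Op 10: unregister job_C -> active={job_A:*/3, job_B:*/14}
Op 11: register job_E */4 -> active={job_A:*/3, job_B:*/14, job_E:*/4}
Op 12: unregister job_B -> active={job_A:*/3, job_E:*/4}
Final interval of job_A = 3
Next fire of job_A after T=126: (126//3+1)*3 = 129

Answer: interval=3 next_fire=129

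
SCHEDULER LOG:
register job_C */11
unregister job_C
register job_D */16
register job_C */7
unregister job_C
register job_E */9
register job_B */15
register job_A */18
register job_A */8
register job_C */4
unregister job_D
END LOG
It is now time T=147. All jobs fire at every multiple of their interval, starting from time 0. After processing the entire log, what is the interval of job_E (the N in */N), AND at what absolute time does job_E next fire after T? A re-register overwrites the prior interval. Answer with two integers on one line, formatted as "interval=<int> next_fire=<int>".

Op 1: register job_C */11 -> active={job_C:*/11}
Op 2: unregister job_C -> active={}
Op 3: register job_D */16 -> active={job_D:*/16}
Op 4: register job_C */7 -> active={job_C:*/7, job_D:*/16}
Op 5: unregister job_C -> active={job_D:*/16}
Op 6: register job_E */9 -> active={job_D:*/16, job_E:*/9}
Op 7: register job_B */15 -> active={job_B:*/15, job_D:*/16, job_E:*/9}
Op 8: register job_A */18 -> active={job_A:*/18, job_B:*/15, job_D:*/16, job_E:*/9}
Op 9: register job_A */8 -> active={job_A:*/8, job_B:*/15, job_D:*/16, job_E:*/9}
Op 10: register job_C */4 -> active={job_A:*/8, job_B:*/15, job_C:*/4, job_D:*/16, job_E:*/9}
Op 11: unregister job_D -> active={job_A:*/8, job_B:*/15, job_C:*/4, job_E:*/9}
Final interval of job_E = 9
Next fire of job_E after T=147: (147//9+1)*9 = 153

Answer: interval=9 next_fire=153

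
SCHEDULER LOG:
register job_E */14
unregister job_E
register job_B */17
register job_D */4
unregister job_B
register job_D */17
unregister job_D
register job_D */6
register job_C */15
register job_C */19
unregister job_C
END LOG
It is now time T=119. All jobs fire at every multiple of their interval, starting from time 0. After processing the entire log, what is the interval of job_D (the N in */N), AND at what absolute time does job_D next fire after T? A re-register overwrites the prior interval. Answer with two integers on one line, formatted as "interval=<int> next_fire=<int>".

Op 1: register job_E */14 -> active={job_E:*/14}
Op 2: unregister job_E -> active={}
Op 3: register job_B */17 -> active={job_B:*/17}
Op 4: register job_D */4 -> active={job_B:*/17, job_D:*/4}
Op 5: unregister job_B -> active={job_D:*/4}
Op 6: register job_D */17 -> active={job_D:*/17}
Op 7: unregister job_D -> active={}
Op 8: register job_D */6 -> active={job_D:*/6}
Op 9: register job_C */15 -> active={job_C:*/15, job_D:*/6}
Op 10: register job_C */19 -> active={job_C:*/19, job_D:*/6}
Op 11: unregister job_C -> active={job_D:*/6}
Final interval of job_D = 6
Next fire of job_D after T=119: (119//6+1)*6 = 120

Answer: interval=6 next_fire=120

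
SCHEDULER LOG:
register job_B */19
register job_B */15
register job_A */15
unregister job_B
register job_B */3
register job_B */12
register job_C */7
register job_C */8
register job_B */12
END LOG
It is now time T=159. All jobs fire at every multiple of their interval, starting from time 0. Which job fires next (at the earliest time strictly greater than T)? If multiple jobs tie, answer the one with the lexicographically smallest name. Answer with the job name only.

Op 1: register job_B */19 -> active={job_B:*/19}
Op 2: register job_B */15 -> active={job_B:*/15}
Op 3: register job_A */15 -> active={job_A:*/15, job_B:*/15}
Op 4: unregister job_B -> active={job_A:*/15}
Op 5: register job_B */3 -> active={job_A:*/15, job_B:*/3}
Op 6: register job_B */12 -> active={job_A:*/15, job_B:*/12}
Op 7: register job_C */7 -> active={job_A:*/15, job_B:*/12, job_C:*/7}
Op 8: register job_C */8 -> active={job_A:*/15, job_B:*/12, job_C:*/8}
Op 9: register job_B */12 -> active={job_A:*/15, job_B:*/12, job_C:*/8}
  job_A: interval 15, next fire after T=159 is 165
  job_B: interval 12, next fire after T=159 is 168
  job_C: interval 8, next fire after T=159 is 160
Earliest = 160, winner (lex tiebreak) = job_C

Answer: job_C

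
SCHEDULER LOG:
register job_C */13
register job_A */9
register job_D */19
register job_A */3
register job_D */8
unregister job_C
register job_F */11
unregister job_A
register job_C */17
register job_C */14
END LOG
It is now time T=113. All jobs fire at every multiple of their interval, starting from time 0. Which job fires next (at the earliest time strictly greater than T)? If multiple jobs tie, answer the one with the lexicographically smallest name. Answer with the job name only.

Answer: job_D

Derivation:
Op 1: register job_C */13 -> active={job_C:*/13}
Op 2: register job_A */9 -> active={job_A:*/9, job_C:*/13}
Op 3: register job_D */19 -> active={job_A:*/9, job_C:*/13, job_D:*/19}
Op 4: register job_A */3 -> active={job_A:*/3, job_C:*/13, job_D:*/19}
Op 5: register job_D */8 -> active={job_A:*/3, job_C:*/13, job_D:*/8}
Op 6: unregister job_C -> active={job_A:*/3, job_D:*/8}
Op 7: register job_F */11 -> active={job_A:*/3, job_D:*/8, job_F:*/11}
Op 8: unregister job_A -> active={job_D:*/8, job_F:*/11}
Op 9: register job_C */17 -> active={job_C:*/17, job_D:*/8, job_F:*/11}
Op 10: register job_C */14 -> active={job_C:*/14, job_D:*/8, job_F:*/11}
  job_C: interval 14, next fire after T=113 is 126
  job_D: interval 8, next fire after T=113 is 120
  job_F: interval 11, next fire after T=113 is 121
Earliest = 120, winner (lex tiebreak) = job_D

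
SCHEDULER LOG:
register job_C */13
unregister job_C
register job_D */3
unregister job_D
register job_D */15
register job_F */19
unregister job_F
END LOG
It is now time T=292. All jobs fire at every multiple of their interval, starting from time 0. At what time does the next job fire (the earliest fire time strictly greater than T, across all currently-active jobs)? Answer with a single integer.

Op 1: register job_C */13 -> active={job_C:*/13}
Op 2: unregister job_C -> active={}
Op 3: register job_D */3 -> active={job_D:*/3}
Op 4: unregister job_D -> active={}
Op 5: register job_D */15 -> active={job_D:*/15}
Op 6: register job_F */19 -> active={job_D:*/15, job_F:*/19}
Op 7: unregister job_F -> active={job_D:*/15}
  job_D: interval 15, next fire after T=292 is 300
Earliest fire time = 300 (job job_D)

Answer: 300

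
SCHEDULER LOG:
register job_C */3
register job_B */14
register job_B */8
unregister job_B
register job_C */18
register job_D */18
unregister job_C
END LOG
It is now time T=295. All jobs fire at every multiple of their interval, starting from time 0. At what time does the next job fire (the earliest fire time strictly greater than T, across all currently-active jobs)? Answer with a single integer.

Op 1: register job_C */3 -> active={job_C:*/3}
Op 2: register job_B */14 -> active={job_B:*/14, job_C:*/3}
Op 3: register job_B */8 -> active={job_B:*/8, job_C:*/3}
Op 4: unregister job_B -> active={job_C:*/3}
Op 5: register job_C */18 -> active={job_C:*/18}
Op 6: register job_D */18 -> active={job_C:*/18, job_D:*/18}
Op 7: unregister job_C -> active={job_D:*/18}
  job_D: interval 18, next fire after T=295 is 306
Earliest fire time = 306 (job job_D)

Answer: 306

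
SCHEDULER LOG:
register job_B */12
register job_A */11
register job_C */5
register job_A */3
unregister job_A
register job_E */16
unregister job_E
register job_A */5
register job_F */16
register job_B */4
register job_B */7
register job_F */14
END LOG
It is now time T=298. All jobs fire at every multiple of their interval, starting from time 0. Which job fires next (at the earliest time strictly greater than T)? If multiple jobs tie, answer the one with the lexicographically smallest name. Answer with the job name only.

Answer: job_A

Derivation:
Op 1: register job_B */12 -> active={job_B:*/12}
Op 2: register job_A */11 -> active={job_A:*/11, job_B:*/12}
Op 3: register job_C */5 -> active={job_A:*/11, job_B:*/12, job_C:*/5}
Op 4: register job_A */3 -> active={job_A:*/3, job_B:*/12, job_C:*/5}
Op 5: unregister job_A -> active={job_B:*/12, job_C:*/5}
Op 6: register job_E */16 -> active={job_B:*/12, job_C:*/5, job_E:*/16}
Op 7: unregister job_E -> active={job_B:*/12, job_C:*/5}
Op 8: register job_A */5 -> active={job_A:*/5, job_B:*/12, job_C:*/5}
Op 9: register job_F */16 -> active={job_A:*/5, job_B:*/12, job_C:*/5, job_F:*/16}
Op 10: register job_B */4 -> active={job_A:*/5, job_B:*/4, job_C:*/5, job_F:*/16}
Op 11: register job_B */7 -> active={job_A:*/5, job_B:*/7, job_C:*/5, job_F:*/16}
Op 12: register job_F */14 -> active={job_A:*/5, job_B:*/7, job_C:*/5, job_F:*/14}
  job_A: interval 5, next fire after T=298 is 300
  job_B: interval 7, next fire after T=298 is 301
  job_C: interval 5, next fire after T=298 is 300
  job_F: interval 14, next fire after T=298 is 308
Earliest = 300, winner (lex tiebreak) = job_A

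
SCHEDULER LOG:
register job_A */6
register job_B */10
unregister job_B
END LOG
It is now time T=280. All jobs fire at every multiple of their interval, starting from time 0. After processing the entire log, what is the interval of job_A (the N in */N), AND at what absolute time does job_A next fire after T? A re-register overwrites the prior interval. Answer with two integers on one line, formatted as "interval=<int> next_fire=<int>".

Answer: interval=6 next_fire=282

Derivation:
Op 1: register job_A */6 -> active={job_A:*/6}
Op 2: register job_B */10 -> active={job_A:*/6, job_B:*/10}
Op 3: unregister job_B -> active={job_A:*/6}
Final interval of job_A = 6
Next fire of job_A after T=280: (280//6+1)*6 = 282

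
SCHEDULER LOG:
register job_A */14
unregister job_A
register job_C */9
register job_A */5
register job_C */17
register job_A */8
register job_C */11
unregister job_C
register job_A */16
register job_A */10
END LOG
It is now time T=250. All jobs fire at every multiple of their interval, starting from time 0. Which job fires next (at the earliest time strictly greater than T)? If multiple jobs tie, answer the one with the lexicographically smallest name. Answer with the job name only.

Answer: job_A

Derivation:
Op 1: register job_A */14 -> active={job_A:*/14}
Op 2: unregister job_A -> active={}
Op 3: register job_C */9 -> active={job_C:*/9}
Op 4: register job_A */5 -> active={job_A:*/5, job_C:*/9}
Op 5: register job_C */17 -> active={job_A:*/5, job_C:*/17}
Op 6: register job_A */8 -> active={job_A:*/8, job_C:*/17}
Op 7: register job_C */11 -> active={job_A:*/8, job_C:*/11}
Op 8: unregister job_C -> active={job_A:*/8}
Op 9: register job_A */16 -> active={job_A:*/16}
Op 10: register job_A */10 -> active={job_A:*/10}
  job_A: interval 10, next fire after T=250 is 260
Earliest = 260, winner (lex tiebreak) = job_A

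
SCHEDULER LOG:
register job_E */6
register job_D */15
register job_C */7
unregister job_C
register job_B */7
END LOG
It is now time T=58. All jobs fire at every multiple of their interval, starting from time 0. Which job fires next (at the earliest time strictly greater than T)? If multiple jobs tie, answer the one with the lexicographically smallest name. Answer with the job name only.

Op 1: register job_E */6 -> active={job_E:*/6}
Op 2: register job_D */15 -> active={job_D:*/15, job_E:*/6}
Op 3: register job_C */7 -> active={job_C:*/7, job_D:*/15, job_E:*/6}
Op 4: unregister job_C -> active={job_D:*/15, job_E:*/6}
Op 5: register job_B */7 -> active={job_B:*/7, job_D:*/15, job_E:*/6}
  job_B: interval 7, next fire after T=58 is 63
  job_D: interval 15, next fire after T=58 is 60
  job_E: interval 6, next fire after T=58 is 60
Earliest = 60, winner (lex tiebreak) = job_D

Answer: job_D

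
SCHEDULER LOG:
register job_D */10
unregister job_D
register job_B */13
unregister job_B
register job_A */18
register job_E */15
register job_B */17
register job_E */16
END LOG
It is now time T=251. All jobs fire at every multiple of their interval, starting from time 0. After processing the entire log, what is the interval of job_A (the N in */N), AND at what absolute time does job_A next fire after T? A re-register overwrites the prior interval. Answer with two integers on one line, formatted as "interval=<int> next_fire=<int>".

Answer: interval=18 next_fire=252

Derivation:
Op 1: register job_D */10 -> active={job_D:*/10}
Op 2: unregister job_D -> active={}
Op 3: register job_B */13 -> active={job_B:*/13}
Op 4: unregister job_B -> active={}
Op 5: register job_A */18 -> active={job_A:*/18}
Op 6: register job_E */15 -> active={job_A:*/18, job_E:*/15}
Op 7: register job_B */17 -> active={job_A:*/18, job_B:*/17, job_E:*/15}
Op 8: register job_E */16 -> active={job_A:*/18, job_B:*/17, job_E:*/16}
Final interval of job_A = 18
Next fire of job_A after T=251: (251//18+1)*18 = 252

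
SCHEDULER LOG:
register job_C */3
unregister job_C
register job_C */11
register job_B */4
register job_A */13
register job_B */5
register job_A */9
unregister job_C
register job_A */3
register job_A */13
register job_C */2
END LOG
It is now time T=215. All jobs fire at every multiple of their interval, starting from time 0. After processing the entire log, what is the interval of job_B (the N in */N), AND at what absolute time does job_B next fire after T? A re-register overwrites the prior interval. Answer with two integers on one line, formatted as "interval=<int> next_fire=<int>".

Answer: interval=5 next_fire=220

Derivation:
Op 1: register job_C */3 -> active={job_C:*/3}
Op 2: unregister job_C -> active={}
Op 3: register job_C */11 -> active={job_C:*/11}
Op 4: register job_B */4 -> active={job_B:*/4, job_C:*/11}
Op 5: register job_A */13 -> active={job_A:*/13, job_B:*/4, job_C:*/11}
Op 6: register job_B */5 -> active={job_A:*/13, job_B:*/5, job_C:*/11}
Op 7: register job_A */9 -> active={job_A:*/9, job_B:*/5, job_C:*/11}
Op 8: unregister job_C -> active={job_A:*/9, job_B:*/5}
Op 9: register job_A */3 -> active={job_A:*/3, job_B:*/5}
Op 10: register job_A */13 -> active={job_A:*/13, job_B:*/5}
Op 11: register job_C */2 -> active={job_A:*/13, job_B:*/5, job_C:*/2}
Final interval of job_B = 5
Next fire of job_B after T=215: (215//5+1)*5 = 220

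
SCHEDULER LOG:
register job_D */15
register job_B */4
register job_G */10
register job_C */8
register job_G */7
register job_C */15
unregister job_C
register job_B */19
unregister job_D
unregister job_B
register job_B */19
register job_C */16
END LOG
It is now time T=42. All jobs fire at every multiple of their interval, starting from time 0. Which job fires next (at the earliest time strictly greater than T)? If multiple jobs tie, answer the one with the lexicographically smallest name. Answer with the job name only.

Op 1: register job_D */15 -> active={job_D:*/15}
Op 2: register job_B */4 -> active={job_B:*/4, job_D:*/15}
Op 3: register job_G */10 -> active={job_B:*/4, job_D:*/15, job_G:*/10}
Op 4: register job_C */8 -> active={job_B:*/4, job_C:*/8, job_D:*/15, job_G:*/10}
Op 5: register job_G */7 -> active={job_B:*/4, job_C:*/8, job_D:*/15, job_G:*/7}
Op 6: register job_C */15 -> active={job_B:*/4, job_C:*/15, job_D:*/15, job_G:*/7}
Op 7: unregister job_C -> active={job_B:*/4, job_D:*/15, job_G:*/7}
Op 8: register job_B */19 -> active={job_B:*/19, job_D:*/15, job_G:*/7}
Op 9: unregister job_D -> active={job_B:*/19, job_G:*/7}
Op 10: unregister job_B -> active={job_G:*/7}
Op 11: register job_B */19 -> active={job_B:*/19, job_G:*/7}
Op 12: register job_C */16 -> active={job_B:*/19, job_C:*/16, job_G:*/7}
  job_B: interval 19, next fire after T=42 is 57
  job_C: interval 16, next fire after T=42 is 48
  job_G: interval 7, next fire after T=42 is 49
Earliest = 48, winner (lex tiebreak) = job_C

Answer: job_C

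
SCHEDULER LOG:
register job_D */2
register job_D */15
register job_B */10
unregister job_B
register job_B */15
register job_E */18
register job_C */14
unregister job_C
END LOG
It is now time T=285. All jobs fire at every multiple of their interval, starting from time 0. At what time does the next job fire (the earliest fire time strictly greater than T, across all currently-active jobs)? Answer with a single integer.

Answer: 288

Derivation:
Op 1: register job_D */2 -> active={job_D:*/2}
Op 2: register job_D */15 -> active={job_D:*/15}
Op 3: register job_B */10 -> active={job_B:*/10, job_D:*/15}
Op 4: unregister job_B -> active={job_D:*/15}
Op 5: register job_B */15 -> active={job_B:*/15, job_D:*/15}
Op 6: register job_E */18 -> active={job_B:*/15, job_D:*/15, job_E:*/18}
Op 7: register job_C */14 -> active={job_B:*/15, job_C:*/14, job_D:*/15, job_E:*/18}
Op 8: unregister job_C -> active={job_B:*/15, job_D:*/15, job_E:*/18}
  job_B: interval 15, next fire after T=285 is 300
  job_D: interval 15, next fire after T=285 is 300
  job_E: interval 18, next fire after T=285 is 288
Earliest fire time = 288 (job job_E)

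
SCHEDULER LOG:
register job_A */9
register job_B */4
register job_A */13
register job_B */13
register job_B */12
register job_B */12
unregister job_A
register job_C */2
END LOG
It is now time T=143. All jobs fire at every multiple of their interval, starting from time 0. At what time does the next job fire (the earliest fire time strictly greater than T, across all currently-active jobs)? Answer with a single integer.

Answer: 144

Derivation:
Op 1: register job_A */9 -> active={job_A:*/9}
Op 2: register job_B */4 -> active={job_A:*/9, job_B:*/4}
Op 3: register job_A */13 -> active={job_A:*/13, job_B:*/4}
Op 4: register job_B */13 -> active={job_A:*/13, job_B:*/13}
Op 5: register job_B */12 -> active={job_A:*/13, job_B:*/12}
Op 6: register job_B */12 -> active={job_A:*/13, job_B:*/12}
Op 7: unregister job_A -> active={job_B:*/12}
Op 8: register job_C */2 -> active={job_B:*/12, job_C:*/2}
  job_B: interval 12, next fire after T=143 is 144
  job_C: interval 2, next fire after T=143 is 144
Earliest fire time = 144 (job job_B)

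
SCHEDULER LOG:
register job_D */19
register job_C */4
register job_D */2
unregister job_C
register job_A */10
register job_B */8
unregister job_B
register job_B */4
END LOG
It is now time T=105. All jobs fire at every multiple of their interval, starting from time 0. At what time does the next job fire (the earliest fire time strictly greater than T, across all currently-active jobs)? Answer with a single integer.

Op 1: register job_D */19 -> active={job_D:*/19}
Op 2: register job_C */4 -> active={job_C:*/4, job_D:*/19}
Op 3: register job_D */2 -> active={job_C:*/4, job_D:*/2}
Op 4: unregister job_C -> active={job_D:*/2}
Op 5: register job_A */10 -> active={job_A:*/10, job_D:*/2}
Op 6: register job_B */8 -> active={job_A:*/10, job_B:*/8, job_D:*/2}
Op 7: unregister job_B -> active={job_A:*/10, job_D:*/2}
Op 8: register job_B */4 -> active={job_A:*/10, job_B:*/4, job_D:*/2}
  job_A: interval 10, next fire after T=105 is 110
  job_B: interval 4, next fire after T=105 is 108
  job_D: interval 2, next fire after T=105 is 106
Earliest fire time = 106 (job job_D)

Answer: 106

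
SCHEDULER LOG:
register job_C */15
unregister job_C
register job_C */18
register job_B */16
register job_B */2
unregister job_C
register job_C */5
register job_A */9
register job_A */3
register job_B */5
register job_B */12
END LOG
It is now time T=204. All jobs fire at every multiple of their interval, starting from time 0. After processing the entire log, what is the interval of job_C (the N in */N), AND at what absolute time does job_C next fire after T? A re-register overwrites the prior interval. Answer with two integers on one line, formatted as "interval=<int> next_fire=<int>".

Op 1: register job_C */15 -> active={job_C:*/15}
Op 2: unregister job_C -> active={}
Op 3: register job_C */18 -> active={job_C:*/18}
Op 4: register job_B */16 -> active={job_B:*/16, job_C:*/18}
Op 5: register job_B */2 -> active={job_B:*/2, job_C:*/18}
Op 6: unregister job_C -> active={job_B:*/2}
Op 7: register job_C */5 -> active={job_B:*/2, job_C:*/5}
Op 8: register job_A */9 -> active={job_A:*/9, job_B:*/2, job_C:*/5}
Op 9: register job_A */3 -> active={job_A:*/3, job_B:*/2, job_C:*/5}
Op 10: register job_B */5 -> active={job_A:*/3, job_B:*/5, job_C:*/5}
Op 11: register job_B */12 -> active={job_A:*/3, job_B:*/12, job_C:*/5}
Final interval of job_C = 5
Next fire of job_C after T=204: (204//5+1)*5 = 205

Answer: interval=5 next_fire=205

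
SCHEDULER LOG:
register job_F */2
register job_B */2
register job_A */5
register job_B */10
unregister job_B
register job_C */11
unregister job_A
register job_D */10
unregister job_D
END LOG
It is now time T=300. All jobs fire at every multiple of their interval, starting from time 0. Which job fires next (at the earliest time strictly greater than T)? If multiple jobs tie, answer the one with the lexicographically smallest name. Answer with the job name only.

Op 1: register job_F */2 -> active={job_F:*/2}
Op 2: register job_B */2 -> active={job_B:*/2, job_F:*/2}
Op 3: register job_A */5 -> active={job_A:*/5, job_B:*/2, job_F:*/2}
Op 4: register job_B */10 -> active={job_A:*/5, job_B:*/10, job_F:*/2}
Op 5: unregister job_B -> active={job_A:*/5, job_F:*/2}
Op 6: register job_C */11 -> active={job_A:*/5, job_C:*/11, job_F:*/2}
Op 7: unregister job_A -> active={job_C:*/11, job_F:*/2}
Op 8: register job_D */10 -> active={job_C:*/11, job_D:*/10, job_F:*/2}
Op 9: unregister job_D -> active={job_C:*/11, job_F:*/2}
  job_C: interval 11, next fire after T=300 is 308
  job_F: interval 2, next fire after T=300 is 302
Earliest = 302, winner (lex tiebreak) = job_F

Answer: job_F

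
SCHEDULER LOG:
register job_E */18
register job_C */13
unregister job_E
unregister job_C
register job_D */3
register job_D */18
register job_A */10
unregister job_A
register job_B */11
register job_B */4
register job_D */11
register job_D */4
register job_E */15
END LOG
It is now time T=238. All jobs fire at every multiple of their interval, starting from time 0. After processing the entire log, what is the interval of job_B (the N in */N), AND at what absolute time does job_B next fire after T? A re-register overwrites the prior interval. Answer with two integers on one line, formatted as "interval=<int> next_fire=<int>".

Op 1: register job_E */18 -> active={job_E:*/18}
Op 2: register job_C */13 -> active={job_C:*/13, job_E:*/18}
Op 3: unregister job_E -> active={job_C:*/13}
Op 4: unregister job_C -> active={}
Op 5: register job_D */3 -> active={job_D:*/3}
Op 6: register job_D */18 -> active={job_D:*/18}
Op 7: register job_A */10 -> active={job_A:*/10, job_D:*/18}
Op 8: unregister job_A -> active={job_D:*/18}
Op 9: register job_B */11 -> active={job_B:*/11, job_D:*/18}
Op 10: register job_B */4 -> active={job_B:*/4, job_D:*/18}
Op 11: register job_D */11 -> active={job_B:*/4, job_D:*/11}
Op 12: register job_D */4 -> active={job_B:*/4, job_D:*/4}
Op 13: register job_E */15 -> active={job_B:*/4, job_D:*/4, job_E:*/15}
Final interval of job_B = 4
Next fire of job_B after T=238: (238//4+1)*4 = 240

Answer: interval=4 next_fire=240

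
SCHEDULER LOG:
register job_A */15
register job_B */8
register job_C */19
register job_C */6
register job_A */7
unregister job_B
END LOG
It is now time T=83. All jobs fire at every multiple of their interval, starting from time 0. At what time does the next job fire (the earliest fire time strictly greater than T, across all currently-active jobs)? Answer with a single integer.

Op 1: register job_A */15 -> active={job_A:*/15}
Op 2: register job_B */8 -> active={job_A:*/15, job_B:*/8}
Op 3: register job_C */19 -> active={job_A:*/15, job_B:*/8, job_C:*/19}
Op 4: register job_C */6 -> active={job_A:*/15, job_B:*/8, job_C:*/6}
Op 5: register job_A */7 -> active={job_A:*/7, job_B:*/8, job_C:*/6}
Op 6: unregister job_B -> active={job_A:*/7, job_C:*/6}
  job_A: interval 7, next fire after T=83 is 84
  job_C: interval 6, next fire after T=83 is 84
Earliest fire time = 84 (job job_A)

Answer: 84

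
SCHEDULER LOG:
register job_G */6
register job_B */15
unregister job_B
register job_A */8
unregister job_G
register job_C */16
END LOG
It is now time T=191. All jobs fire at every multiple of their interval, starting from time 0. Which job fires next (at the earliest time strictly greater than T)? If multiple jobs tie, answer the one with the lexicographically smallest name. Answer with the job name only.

Answer: job_A

Derivation:
Op 1: register job_G */6 -> active={job_G:*/6}
Op 2: register job_B */15 -> active={job_B:*/15, job_G:*/6}
Op 3: unregister job_B -> active={job_G:*/6}
Op 4: register job_A */8 -> active={job_A:*/8, job_G:*/6}
Op 5: unregister job_G -> active={job_A:*/8}
Op 6: register job_C */16 -> active={job_A:*/8, job_C:*/16}
  job_A: interval 8, next fire after T=191 is 192
  job_C: interval 16, next fire after T=191 is 192
Earliest = 192, winner (lex tiebreak) = job_A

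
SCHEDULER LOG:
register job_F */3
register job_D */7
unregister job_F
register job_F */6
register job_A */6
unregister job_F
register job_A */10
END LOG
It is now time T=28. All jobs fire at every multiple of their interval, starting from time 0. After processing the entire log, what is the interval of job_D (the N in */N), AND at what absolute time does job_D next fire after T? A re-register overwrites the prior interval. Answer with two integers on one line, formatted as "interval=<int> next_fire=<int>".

Op 1: register job_F */3 -> active={job_F:*/3}
Op 2: register job_D */7 -> active={job_D:*/7, job_F:*/3}
Op 3: unregister job_F -> active={job_D:*/7}
Op 4: register job_F */6 -> active={job_D:*/7, job_F:*/6}
Op 5: register job_A */6 -> active={job_A:*/6, job_D:*/7, job_F:*/6}
Op 6: unregister job_F -> active={job_A:*/6, job_D:*/7}
Op 7: register job_A */10 -> active={job_A:*/10, job_D:*/7}
Final interval of job_D = 7
Next fire of job_D after T=28: (28//7+1)*7 = 35

Answer: interval=7 next_fire=35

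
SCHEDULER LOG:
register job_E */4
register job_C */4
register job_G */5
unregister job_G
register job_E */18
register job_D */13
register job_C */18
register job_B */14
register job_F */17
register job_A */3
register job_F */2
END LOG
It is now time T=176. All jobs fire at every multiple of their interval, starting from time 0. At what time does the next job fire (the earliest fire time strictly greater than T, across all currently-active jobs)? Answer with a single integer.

Answer: 177

Derivation:
Op 1: register job_E */4 -> active={job_E:*/4}
Op 2: register job_C */4 -> active={job_C:*/4, job_E:*/4}
Op 3: register job_G */5 -> active={job_C:*/4, job_E:*/4, job_G:*/5}
Op 4: unregister job_G -> active={job_C:*/4, job_E:*/4}
Op 5: register job_E */18 -> active={job_C:*/4, job_E:*/18}
Op 6: register job_D */13 -> active={job_C:*/4, job_D:*/13, job_E:*/18}
Op 7: register job_C */18 -> active={job_C:*/18, job_D:*/13, job_E:*/18}
Op 8: register job_B */14 -> active={job_B:*/14, job_C:*/18, job_D:*/13, job_E:*/18}
Op 9: register job_F */17 -> active={job_B:*/14, job_C:*/18, job_D:*/13, job_E:*/18, job_F:*/17}
Op 10: register job_A */3 -> active={job_A:*/3, job_B:*/14, job_C:*/18, job_D:*/13, job_E:*/18, job_F:*/17}
Op 11: register job_F */2 -> active={job_A:*/3, job_B:*/14, job_C:*/18, job_D:*/13, job_E:*/18, job_F:*/2}
  job_A: interval 3, next fire after T=176 is 177
  job_B: interval 14, next fire after T=176 is 182
  job_C: interval 18, next fire after T=176 is 180
  job_D: interval 13, next fire after T=176 is 182
  job_E: interval 18, next fire after T=176 is 180
  job_F: interval 2, next fire after T=176 is 178
Earliest fire time = 177 (job job_A)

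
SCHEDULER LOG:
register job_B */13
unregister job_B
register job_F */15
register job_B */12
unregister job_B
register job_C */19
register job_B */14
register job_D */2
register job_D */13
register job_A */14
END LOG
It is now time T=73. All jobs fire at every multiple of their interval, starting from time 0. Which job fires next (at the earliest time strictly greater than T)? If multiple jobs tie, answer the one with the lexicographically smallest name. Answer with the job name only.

Op 1: register job_B */13 -> active={job_B:*/13}
Op 2: unregister job_B -> active={}
Op 3: register job_F */15 -> active={job_F:*/15}
Op 4: register job_B */12 -> active={job_B:*/12, job_F:*/15}
Op 5: unregister job_B -> active={job_F:*/15}
Op 6: register job_C */19 -> active={job_C:*/19, job_F:*/15}
Op 7: register job_B */14 -> active={job_B:*/14, job_C:*/19, job_F:*/15}
Op 8: register job_D */2 -> active={job_B:*/14, job_C:*/19, job_D:*/2, job_F:*/15}
Op 9: register job_D */13 -> active={job_B:*/14, job_C:*/19, job_D:*/13, job_F:*/15}
Op 10: register job_A */14 -> active={job_A:*/14, job_B:*/14, job_C:*/19, job_D:*/13, job_F:*/15}
  job_A: interval 14, next fire after T=73 is 84
  job_B: interval 14, next fire after T=73 is 84
  job_C: interval 19, next fire after T=73 is 76
  job_D: interval 13, next fire after T=73 is 78
  job_F: interval 15, next fire after T=73 is 75
Earliest = 75, winner (lex tiebreak) = job_F

Answer: job_F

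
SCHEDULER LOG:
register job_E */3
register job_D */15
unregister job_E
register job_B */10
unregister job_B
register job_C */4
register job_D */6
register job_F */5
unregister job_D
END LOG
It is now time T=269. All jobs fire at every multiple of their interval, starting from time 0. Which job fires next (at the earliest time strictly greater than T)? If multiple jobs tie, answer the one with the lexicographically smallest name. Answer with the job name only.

Op 1: register job_E */3 -> active={job_E:*/3}
Op 2: register job_D */15 -> active={job_D:*/15, job_E:*/3}
Op 3: unregister job_E -> active={job_D:*/15}
Op 4: register job_B */10 -> active={job_B:*/10, job_D:*/15}
Op 5: unregister job_B -> active={job_D:*/15}
Op 6: register job_C */4 -> active={job_C:*/4, job_D:*/15}
Op 7: register job_D */6 -> active={job_C:*/4, job_D:*/6}
Op 8: register job_F */5 -> active={job_C:*/4, job_D:*/6, job_F:*/5}
Op 9: unregister job_D -> active={job_C:*/4, job_F:*/5}
  job_C: interval 4, next fire after T=269 is 272
  job_F: interval 5, next fire after T=269 is 270
Earliest = 270, winner (lex tiebreak) = job_F

Answer: job_F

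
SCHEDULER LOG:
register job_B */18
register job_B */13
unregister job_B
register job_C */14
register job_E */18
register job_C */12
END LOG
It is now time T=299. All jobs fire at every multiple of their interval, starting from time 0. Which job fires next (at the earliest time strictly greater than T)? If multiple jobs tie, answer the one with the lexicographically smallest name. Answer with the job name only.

Op 1: register job_B */18 -> active={job_B:*/18}
Op 2: register job_B */13 -> active={job_B:*/13}
Op 3: unregister job_B -> active={}
Op 4: register job_C */14 -> active={job_C:*/14}
Op 5: register job_E */18 -> active={job_C:*/14, job_E:*/18}
Op 6: register job_C */12 -> active={job_C:*/12, job_E:*/18}
  job_C: interval 12, next fire after T=299 is 300
  job_E: interval 18, next fire after T=299 is 306
Earliest = 300, winner (lex tiebreak) = job_C

Answer: job_C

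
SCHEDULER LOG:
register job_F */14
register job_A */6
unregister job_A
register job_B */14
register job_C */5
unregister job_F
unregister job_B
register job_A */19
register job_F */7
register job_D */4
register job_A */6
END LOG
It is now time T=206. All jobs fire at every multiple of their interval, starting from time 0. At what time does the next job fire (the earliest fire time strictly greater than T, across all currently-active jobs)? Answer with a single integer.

Op 1: register job_F */14 -> active={job_F:*/14}
Op 2: register job_A */6 -> active={job_A:*/6, job_F:*/14}
Op 3: unregister job_A -> active={job_F:*/14}
Op 4: register job_B */14 -> active={job_B:*/14, job_F:*/14}
Op 5: register job_C */5 -> active={job_B:*/14, job_C:*/5, job_F:*/14}
Op 6: unregister job_F -> active={job_B:*/14, job_C:*/5}
Op 7: unregister job_B -> active={job_C:*/5}
Op 8: register job_A */19 -> active={job_A:*/19, job_C:*/5}
Op 9: register job_F */7 -> active={job_A:*/19, job_C:*/5, job_F:*/7}
Op 10: register job_D */4 -> active={job_A:*/19, job_C:*/5, job_D:*/4, job_F:*/7}
Op 11: register job_A */6 -> active={job_A:*/6, job_C:*/5, job_D:*/4, job_F:*/7}
  job_A: interval 6, next fire after T=206 is 210
  job_C: interval 5, next fire after T=206 is 210
  job_D: interval 4, next fire after T=206 is 208
  job_F: interval 7, next fire after T=206 is 210
Earliest fire time = 208 (job job_D)

Answer: 208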